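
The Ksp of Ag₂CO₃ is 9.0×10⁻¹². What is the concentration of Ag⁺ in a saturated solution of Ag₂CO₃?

2.6×10⁻⁴ M

Ag₂CO₃(s) ⇌ 2 Ag⁺(aq) + CO₃²⁻(aq)
Call the molar solubility s, so that [Ag⁺] = 2s and [CO₃²⁻] = s.
Ksp = [Ag⁺]^2[CO₃²⁻] = (2s)^2 · s = 4s^3 = 9.0×10⁻¹²
s = 1.3×10⁻⁴ mol L⁻¹
[Ag⁺] = 2s = 2.6×10⁻⁴ mol L⁻¹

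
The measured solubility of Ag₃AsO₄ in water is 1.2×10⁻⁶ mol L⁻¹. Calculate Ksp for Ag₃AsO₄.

Ksp = 5.6×10⁻²³

Ag₃AsO₄(s) ⇌ 3 Ag⁺(aq) + AsO₄³⁻(aq)
Let s be the molar solubility. Then [Ag⁺] = 3s and [AsO₄³⁻] = s.
Ksp = [Ag⁺]^3[AsO₄³⁻] = (3s)^3 · s = 27s^4
Ksp = 27 × (1.2×10⁻⁶)^4 = 5.6×10⁻²³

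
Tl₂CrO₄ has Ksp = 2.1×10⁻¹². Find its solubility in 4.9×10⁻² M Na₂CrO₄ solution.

3.3×10⁻⁶ M

Tl₂CrO₄(s) ⇌ 2 Tl⁺(aq) + CrO₄²⁻(aq)
With CrO₄²⁻ already at 4.9×10⁻² M and s small, take [CrO₄²⁻] ≈ 4.9×10⁻² M and [Tl⁺] = 2s.
Ksp = [Tl⁺]^2[CrO₄²⁻] = (2s)^2(4.9×10⁻²)
(2s)^2 = 2.1×10⁻¹² / (4.9×10⁻²) = 4.3×10⁻¹¹
s = 3.3×10⁻⁶ M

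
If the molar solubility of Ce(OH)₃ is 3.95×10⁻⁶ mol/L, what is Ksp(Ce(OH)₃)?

Ksp = 6.57×10⁻²¹

Ce(OH)₃(s) ⇌ Ce³⁺(aq) + 3 OH⁻(aq)
Let s be the molar solubility. Then [Ce³⁺] = s and [OH⁻] = 3s.
Ksp = [Ce³⁺][OH⁻]^3 = s · (3s)^3 = 27s^4
Ksp = 27 × (3.95×10⁻⁶)^4 = 6.57×10⁻²¹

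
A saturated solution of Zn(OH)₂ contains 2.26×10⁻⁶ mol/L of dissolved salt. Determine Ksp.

Zn(OH)₂(s) ⇌ Zn²⁺(aq) + 2 OH⁻(aq)
Let s be the molar solubility. Then [Zn²⁺] = s and [OH⁻] = 2s.
Ksp = [Zn²⁺][OH⁻]^2 = s · (2s)^2 = 4s^3
Ksp = 4 × (2.26×10⁻⁶)^3 = 4.62×10⁻¹⁷

Ksp = 4.62×10⁻¹⁷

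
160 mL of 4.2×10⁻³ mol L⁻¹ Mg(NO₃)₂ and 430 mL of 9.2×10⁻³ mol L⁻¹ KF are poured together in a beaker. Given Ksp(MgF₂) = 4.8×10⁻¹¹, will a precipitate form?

Yes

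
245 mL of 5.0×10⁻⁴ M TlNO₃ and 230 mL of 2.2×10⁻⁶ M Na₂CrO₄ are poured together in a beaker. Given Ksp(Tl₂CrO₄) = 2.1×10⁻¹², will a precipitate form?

No

The combined volume is 475 mL.
[Tl⁺] = (5.0×10⁻⁴)(245)/475 = 2.6×10⁻⁴ M
[CrO₄²⁻] = (2.2×10⁻⁶)(230)/475 = 1.1×10⁻⁶ M
Q = [Tl⁺]^2[CrO₄²⁻] = 7.1×10⁻¹⁴
Q < Ksp (7.1×10⁻¹⁴ vs 2.1×10⁻¹²); the solution remains unsaturated and no precipitate forms.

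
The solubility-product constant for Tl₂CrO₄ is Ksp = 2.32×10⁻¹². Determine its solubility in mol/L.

Tl₂CrO₄(s) ⇌ 2 Tl⁺(aq) + CrO₄²⁻(aq)
Let s be the molar solubility. Then [Tl⁺] = 2s and [CrO₄²⁻] = s.
Ksp = [Tl⁺]^2[CrO₄²⁻] = (2s)^2 · s = 4s^3
4s^3 = 2.32×10⁻¹²  ⇒  s^3 = 5.80×10⁻¹³
s = (5.80×10⁻¹³)^(1/3) = 8.34×10⁻⁵ M

8.34×10⁻⁵ M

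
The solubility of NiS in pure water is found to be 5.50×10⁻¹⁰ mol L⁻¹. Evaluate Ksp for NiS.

Ksp = 3.03×10⁻¹⁹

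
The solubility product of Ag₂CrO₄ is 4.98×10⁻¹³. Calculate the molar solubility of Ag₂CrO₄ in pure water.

Ag₂CrO₄(s) ⇌ 2 Ag⁺(aq) + CrO₄²⁻(aq)
For each mole of Ag₂CrO₄ that dissolves per liter, [Ag⁺] = 2s and [CrO₄²⁻] = s; let s denote this solubility.
Ksp = [Ag⁺]^2[CrO₄²⁻] = (2s)^2 · s = 4s^3
4s^3 = 4.98×10⁻¹³  ⇒  s^3 = 1.25×10⁻¹³
Taking the 3rd root, s = 4.99×10⁻⁵ mol/L.

4.99×10⁻⁵ M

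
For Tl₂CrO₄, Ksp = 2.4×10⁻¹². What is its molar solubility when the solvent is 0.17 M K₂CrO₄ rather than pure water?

Tl₂CrO₄(s) ⇌ 2 Tl⁺(aq) + CrO₄²⁻(aq)
Let s be the solubility of Tl₂CrO₄ here. The common ion gives [CrO₄²⁻] ≈ 0.17 M, and [Tl⁺] = 2s.
Ksp = [Tl⁺]^2[CrO₄²⁻] = (2s)^2(0.17)
(2s)^2 = 2.4×10⁻¹² / (0.17) = 1.4×10⁻¹¹
s = 1.9×10⁻⁶ M

1.9×10⁻⁶ M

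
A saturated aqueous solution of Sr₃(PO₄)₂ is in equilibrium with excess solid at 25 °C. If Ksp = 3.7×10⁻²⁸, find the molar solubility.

Sr₃(PO₄)₂(s) ⇌ 3 Sr²⁺(aq) + 2 PO₄³⁻(aq)
Call the molar solubility s, so that [Sr²⁺] = 3s and [PO₄³⁻] = 2s.
Ksp = [Sr²⁺]^3[PO₄³⁻]^2 = (3s)^3 · (2s)^2 = 108s^5
108s^5 = 3.7×10⁻²⁸  ⇒  s^5 = 3.4×10⁻³⁰
s = 1.3×10⁻⁶ M

1.3×10⁻⁶ M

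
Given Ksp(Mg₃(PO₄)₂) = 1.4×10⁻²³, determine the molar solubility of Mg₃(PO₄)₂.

1.1×10⁻⁵ M

Mg₃(PO₄)₂(s) ⇌ 3 Mg²⁺(aq) + 2 PO₄³⁻(aq)
If s mol/L of Mg₃(PO₄)₂ dissolves, [Mg²⁺] = 3s and [PO₄³⁻] = 2s.
Ksp = [Mg²⁺]^3[PO₄³⁻]^2 = (3s)^3 · (2s)^2 = 108s^5
108s^5 = 1.4×10⁻²³  ⇒  s^5 = 1.3×10⁻²⁵
s = (1.3×10⁻²⁵)^(1/5) = 1.1×10⁻⁵ mol/L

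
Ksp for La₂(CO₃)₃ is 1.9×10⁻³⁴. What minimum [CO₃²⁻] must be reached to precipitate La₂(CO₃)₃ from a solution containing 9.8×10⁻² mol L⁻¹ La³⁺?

2.7×10⁻¹¹ M

A salt starts to precipitate once the ion product Q reaches its Ksp.
La₂(CO₃)₃(s) ⇌ 2 La³⁺(aq) + 3 CO₃²⁻(aq)
Ksp = [La³⁺]^2[CO₃²⁻]^3 = [CO₃²⁻]^3(9.8×10⁻²)^2
[CO₃²⁻]^3 = 1.9×10⁻³⁴ / (9.8×10⁻²)^2 = 2.0×10⁻³²
[CO₃²⁻] = 2.7×10⁻¹¹ mol L⁻¹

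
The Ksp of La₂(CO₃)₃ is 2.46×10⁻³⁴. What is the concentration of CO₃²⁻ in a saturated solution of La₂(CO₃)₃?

La₂(CO₃)₃(s) ⇌ 2 La³⁺(aq) + 3 CO₃²⁻(aq)
If s mol/L of La₂(CO₃)₃ dissolves, [La³⁺] = 2s and [CO₃²⁻] = 3s.
Ksp = [La³⁺]^2[CO₃²⁻]^3 = (2s)^2 · (3s)^3 = 108s^5 = 2.46×10⁻³⁴
s = 7.44×10⁻⁸ mol/L
[CO₃²⁻] = 3s = 2.23×10⁻⁷ mol/L

2.23×10⁻⁷ M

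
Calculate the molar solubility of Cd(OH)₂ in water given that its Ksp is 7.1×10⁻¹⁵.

1.2×10⁻⁵ M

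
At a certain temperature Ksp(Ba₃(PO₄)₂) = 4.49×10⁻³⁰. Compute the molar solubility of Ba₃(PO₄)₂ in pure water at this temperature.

Ba₃(PO₄)₂(s) ⇌ 3 Ba²⁺(aq) + 2 PO₄³⁻(aq)
Let s be the molar solubility. Then [Ba²⁺] = 3s and [PO₄³⁻] = 2s.
Ksp = [Ba²⁺]^3[PO₄³⁻]^2 = (3s)^3 · (2s)^2 = 108s^5
108s^5 = 4.49×10⁻³⁰  ⇒  s^5 = 4.16×10⁻³²
s = (4.16×10⁻³²)^(1/5) = 5.29×10⁻⁷ M

5.29×10⁻⁷ M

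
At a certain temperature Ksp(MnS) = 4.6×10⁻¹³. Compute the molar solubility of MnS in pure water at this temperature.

6.8×10⁻⁷ M

MnS(s) ⇌ Mn²⁺(aq) + S²⁻(aq)
If s mol/L of MnS dissolves, [Mn²⁺] = s and [S²⁻] = s.
Ksp = [Mn²⁺][S²⁻] = s · s = s^2
s^2 = 4.6×10⁻¹³
s = (4.6×10⁻¹³)^(1/2) = 6.8×10⁻⁷ M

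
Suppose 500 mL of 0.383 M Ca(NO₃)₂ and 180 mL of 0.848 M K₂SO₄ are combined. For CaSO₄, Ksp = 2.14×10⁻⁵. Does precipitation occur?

Yes

Total volume after mixing = 500 + 180 = 680 mL.
[Ca²⁺] = (0.383)(500)/680 = 0.282 M
[SO₄²⁻] = (0.848)(180)/680 = 0.224 M
Q = [Ca²⁺][SO₄²⁻] = 6.32×10⁻²
Because Q > Ksp (6.32×10⁻² vs 2.14×10⁻⁵), a precipitate of CaSO₄ forms.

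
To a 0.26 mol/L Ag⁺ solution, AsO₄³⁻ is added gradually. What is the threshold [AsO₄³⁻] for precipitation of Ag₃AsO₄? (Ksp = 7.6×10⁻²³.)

4.3×10⁻²¹ M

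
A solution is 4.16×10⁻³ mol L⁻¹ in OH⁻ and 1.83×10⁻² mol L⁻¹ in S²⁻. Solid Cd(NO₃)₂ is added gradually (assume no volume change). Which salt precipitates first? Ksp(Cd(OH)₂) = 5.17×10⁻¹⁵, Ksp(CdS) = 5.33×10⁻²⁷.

CdS

Precipitation begins when Q = Ksp.
For Cd(OH)₂: [Cd²⁺] = (Ksp/[OH⁻]^2) = 2.99×10⁻¹⁰ mol L⁻¹
For CdS: [Cd²⁺] = (Ksp/[S²⁻]) = 2.91×10⁻²⁵ mol L⁻¹
Since CdS needs less Cd²⁺ to reach saturation, it precipitates first.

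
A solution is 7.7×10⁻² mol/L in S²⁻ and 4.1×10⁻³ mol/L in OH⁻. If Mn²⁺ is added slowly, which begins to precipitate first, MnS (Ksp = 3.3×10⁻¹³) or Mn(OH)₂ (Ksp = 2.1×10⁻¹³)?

Each salt precipitates once Q = Ksp for that salt.
For MnS: [Mn²⁺] = (Ksp/[S²⁻]) = 4.3×10⁻¹² mol/L
For Mn(OH)₂: [Mn²⁺] = (Ksp/[OH⁻]^2) = 1.2×10⁻⁸ mol/L
MnS requires the lower [Mn²⁺], so it precipitates first.

MnS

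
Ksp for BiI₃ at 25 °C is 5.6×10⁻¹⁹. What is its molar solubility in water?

1.2×10⁻⁵ M

BiI₃(s) ⇌ Bi³⁺(aq) + 3 I⁻(aq)
Call the molar solubility s, so that [Bi³⁺] = s and [I⁻] = 3s.
Ksp = [Bi³⁺][I⁻]^3 = s · (3s)^3 = 27s^4
27s^4 = 5.6×10⁻¹⁹  ⇒  s^4 = 2.1×10⁻²⁰
s = 1.2×10⁻⁵ mol L⁻¹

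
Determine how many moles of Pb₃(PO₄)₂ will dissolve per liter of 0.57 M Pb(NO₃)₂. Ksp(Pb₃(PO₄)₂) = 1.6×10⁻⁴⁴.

Pb₃(PO₄)₂(s) ⇌ 3 Pb²⁺(aq) + 2 PO₄³⁻(aq)
With Pb²⁺ already at 0.57 M and s small, take [Pb²⁺] ≈ 0.57 M and [PO₄³⁻] = 2s.
Ksp = [Pb²⁺]^3[PO₄³⁻]^2 = (0.57)^3(2s)^2
(2s)^2 = 1.6×10⁻⁴⁴ / (0.57)^3 = 8.6×10⁻⁴⁴
s = 1.5×10⁻²² M

1.5×10⁻²² M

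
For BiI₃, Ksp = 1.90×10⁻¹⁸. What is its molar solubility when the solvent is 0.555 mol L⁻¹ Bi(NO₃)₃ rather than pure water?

5.02×10⁻⁷ M

BiI₃(s) ⇌ Bi³⁺(aq) + 3 I⁻(aq)
Bi³⁺ is already present at 0.555 mol L⁻¹. If s mol/L of BiI₃ dissolves, [I⁻] = 3s while [Bi³⁺] ≈ 0.555 mol L⁻¹.
Ksp = [Bi³⁺][I⁻]^3 = (0.555)(3s)^3
(3s)^3 = 1.90×10⁻¹⁸ / (0.555) = 3.42×10⁻¹⁸
s = 5.02×10⁻⁷ mol L⁻¹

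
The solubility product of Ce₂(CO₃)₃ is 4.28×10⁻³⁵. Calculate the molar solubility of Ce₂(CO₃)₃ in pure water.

Ce₂(CO₃)₃(s) ⇌ 2 Ce³⁺(aq) + 3 CO₃²⁻(aq)
If s mol/L of Ce₂(CO₃)₃ dissolves, [Ce³⁺] = 2s and [CO₃²⁻] = 3s.
Ksp = [Ce³⁺]^2[CO₃²⁻]^3 = (2s)^2 · (3s)^3 = 108s^5
108s^5 = 4.28×10⁻³⁵  ⇒  s^5 = 3.96×10⁻³⁷
Taking the 5th root, s = 5.24×10⁻⁸ mol L⁻¹.

5.24×10⁻⁸ M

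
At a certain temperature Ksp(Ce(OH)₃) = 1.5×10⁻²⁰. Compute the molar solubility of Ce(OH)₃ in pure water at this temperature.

4.9×10⁻⁶ M

Ce(OH)₃(s) ⇌ Ce³⁺(aq) + 3 OH⁻(aq)
If s mol/L of Ce(OH)₃ dissolves, [Ce³⁺] = s and [OH⁻] = 3s.
Ksp = [Ce³⁺][OH⁻]^3 = s · (3s)^3 = 27s^4
27s^4 = 1.5×10⁻²⁰  ⇒  s^4 = 5.6×10⁻²²
s = 4.9×10⁻⁶ mol L⁻¹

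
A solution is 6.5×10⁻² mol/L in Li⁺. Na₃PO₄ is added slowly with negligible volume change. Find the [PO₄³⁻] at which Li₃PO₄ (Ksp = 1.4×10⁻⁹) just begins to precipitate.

A salt starts to precipitate once the ion product Q reaches its Ksp.
Li₃PO₄(s) ⇌ 3 Li⁺(aq) + PO₄³⁻(aq)
Ksp = [Li⁺]^3[PO₄³⁻] = [PO₄³⁻](6.5×10⁻²)^3
[PO₄³⁻] = 1.4×10⁻⁹ / (6.5×10⁻²)^3 = 5.1×10⁻⁶
[PO₄³⁻] = 5.1×10⁻⁶ mol/L

5.1×10⁻⁶ M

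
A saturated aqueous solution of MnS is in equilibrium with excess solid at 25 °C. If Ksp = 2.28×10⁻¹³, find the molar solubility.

4.77×10⁻⁷ M

MnS(s) ⇌ Mn²⁺(aq) + S²⁻(aq)
With molar solubility s: [Mn²⁺] = s, [S²⁻] = s.
Ksp = [Mn²⁺][S²⁻] = s · s = s^2
s^2 = 2.28×10⁻¹³
Taking the 2nd root, s = 4.77×10⁻⁷ mol/L.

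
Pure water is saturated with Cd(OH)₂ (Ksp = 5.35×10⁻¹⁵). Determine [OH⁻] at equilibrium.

Cd(OH)₂(s) ⇌ Cd²⁺(aq) + 2 OH⁻(aq)
With molar solubility s: [Cd²⁺] = s, [OH⁻] = 2s.
Ksp = [Cd²⁺][OH⁻]^2 = s · (2s)^2 = 4s^3 = 5.35×10⁻¹⁵
s = 1.10×10⁻⁵ mol/L
[OH⁻] = 2s = 2.20×10⁻⁵ mol/L

2.20×10⁻⁵ M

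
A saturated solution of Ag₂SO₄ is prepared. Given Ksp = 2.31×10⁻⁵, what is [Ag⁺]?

3.59×10⁻² M

Ag₂SO₄(s) ⇌ 2 Ag⁺(aq) + SO₄²⁻(aq)
Let s be the molar solubility. Then [Ag⁺] = 2s and [SO₄²⁻] = s.
Ksp = [Ag⁺]^2[SO₄²⁻] = (2s)^2 · s = 4s^3 = 2.31×10⁻⁵
s = 1.79×10⁻² mol L⁻¹
[Ag⁺] = 2s = 3.59×10⁻² mol L⁻¹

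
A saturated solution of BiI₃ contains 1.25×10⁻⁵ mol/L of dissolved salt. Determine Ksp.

BiI₃(s) ⇌ Bi³⁺(aq) + 3 I⁻(aq)
If s mol/L of BiI₃ dissolves, [Bi³⁺] = s and [I⁻] = 3s.
Ksp = [Bi³⁺][I⁻]^3 = s · (3s)^3 = 27s^4
Ksp = 27 × (1.25×10⁻⁵)^4 = 6.59×10⁻¹⁹

Ksp = 6.59×10⁻¹⁹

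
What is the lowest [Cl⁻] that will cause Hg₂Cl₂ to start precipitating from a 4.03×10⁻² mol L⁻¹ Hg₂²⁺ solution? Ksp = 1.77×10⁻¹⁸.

The threshold for precipitation is Q = Ksp.
Hg₂Cl₂(s) ⇌ Hg₂²⁺(aq) + 2 Cl⁻(aq)
Ksp = [Hg₂²⁺][Cl⁻]^2 = [Cl⁻]^2(4.03×10⁻²)
[Cl⁻]^2 = 1.77×10⁻¹⁸ / (4.03×10⁻²) = 4.39×10⁻¹⁷
[Cl⁻] = 6.63×10⁻⁹ mol L⁻¹

6.63×10⁻⁹ M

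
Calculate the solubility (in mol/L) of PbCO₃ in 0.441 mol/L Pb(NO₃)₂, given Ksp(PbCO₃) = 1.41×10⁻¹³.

PbCO₃(s) ⇌ Pb²⁺(aq) + CO₃²⁻(aq)
Pb²⁺ is already present at 0.441 mol/L. If s mol/L of PbCO₃ dissolves, [CO₃²⁻] = s while [Pb²⁺] ≈ 0.441 mol/L.
Ksp = [Pb²⁺][CO₃²⁻] = (0.441)s
s = 1.41×10⁻¹³ / (0.441) = 3.20×10⁻¹³
s = 3.20×10⁻¹³ mol/L

3.20×10⁻¹³ M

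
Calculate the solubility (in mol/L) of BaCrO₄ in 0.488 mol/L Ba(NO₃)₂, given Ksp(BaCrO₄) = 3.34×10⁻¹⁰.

BaCrO₄(s) ⇌ Ba²⁺(aq) + CrO₄²⁻(aq)
The solution already contains Ba²⁺ at 0.488 mol/L. Let s be the molar solubility of BaCrO₄.
[Ba²⁺] ≈ 0.488 mol/L (common ion dominates); [CrO₄²⁻] = s.
Ksp = [Ba²⁺][CrO₄²⁻] = (0.488)s
s = 3.34×10⁻¹⁰ / (0.488) = 6.84×10⁻¹⁰
s = 6.84×10⁻¹⁰ mol/L

6.84×10⁻¹⁰ M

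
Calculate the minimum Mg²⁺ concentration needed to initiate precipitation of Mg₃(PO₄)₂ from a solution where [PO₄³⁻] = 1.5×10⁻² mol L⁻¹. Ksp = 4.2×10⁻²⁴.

2.7×10⁻⁷ M

Precipitation of each salt begins when its ion product equals Ksp.
Mg₃(PO₄)₂(s) ⇌ 3 Mg²⁺(aq) + 2 PO₄³⁻(aq)
Ksp = [Mg²⁺]^3[PO₄³⁻]^2 = [Mg²⁺]^3(1.5×10⁻²)^2
[Mg²⁺]^3 = 4.2×10⁻²⁴ / (1.5×10⁻²)^2 = 1.9×10⁻²⁰
[Mg²⁺] = 2.7×10⁻⁷ mol L⁻¹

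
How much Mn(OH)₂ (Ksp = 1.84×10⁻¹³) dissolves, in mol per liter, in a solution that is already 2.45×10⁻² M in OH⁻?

3.07×10⁻¹⁰ M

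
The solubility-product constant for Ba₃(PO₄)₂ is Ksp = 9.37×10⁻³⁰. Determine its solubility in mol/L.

6.13×10⁻⁷ M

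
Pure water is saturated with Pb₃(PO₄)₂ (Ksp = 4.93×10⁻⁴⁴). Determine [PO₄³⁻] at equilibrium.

Pb₃(PO₄)₂(s) ⇌ 3 Pb²⁺(aq) + 2 PO₄³⁻(aq)
Call the molar solubility s, so that [Pb²⁺] = 3s and [PO₄³⁻] = 2s.
Ksp = [Pb²⁺]^3[PO₄³⁻]^2 = (3s)^3 · (2s)^2 = 108s^5 = 4.93×10⁻⁴⁴
s = 8.55×10⁻¹⁰ mol L⁻¹
[PO₄³⁻] = 2s = 1.71×10⁻⁹ mol L⁻¹

1.71×10⁻⁹ M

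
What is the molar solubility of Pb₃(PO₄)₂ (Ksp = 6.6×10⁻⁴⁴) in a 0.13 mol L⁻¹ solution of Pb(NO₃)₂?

2.7×10⁻²¹ M

Pb₃(PO₄)₂(s) ⇌ 3 Pb²⁺(aq) + 2 PO₄³⁻(aq)
With Pb²⁺ already at 0.13 mol L⁻¹ and s small, take [Pb²⁺] ≈ 0.13 mol L⁻¹ and [PO₄³⁻] = 2s.
Ksp = [Pb²⁺]^3[PO₄³⁻]^2 = (0.13)^3(2s)^2
(2s)^2 = 6.6×10⁻⁴⁴ / (0.13)^3 = 3.0×10⁻⁴¹
s = 2.7×10⁻²¹ mol L⁻¹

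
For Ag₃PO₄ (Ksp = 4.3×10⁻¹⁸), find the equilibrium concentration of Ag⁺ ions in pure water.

6.0×10⁻⁵ M

Ag₃PO₄(s) ⇌ 3 Ag⁺(aq) + PO₄³⁻(aq)
If s mol/L of Ag₃PO₄ dissolves, [Ag⁺] = 3s and [PO₄³⁻] = s.
Ksp = [Ag⁺]^3[PO₄³⁻] = (3s)^3 · s = 27s^4 = 4.3×10⁻¹⁸
s = 2.0×10⁻⁵ mol L⁻¹
[Ag⁺] = 3s = 6.0×10⁻⁵ mol L⁻¹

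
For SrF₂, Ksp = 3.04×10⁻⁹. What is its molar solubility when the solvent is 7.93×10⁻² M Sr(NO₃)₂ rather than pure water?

SrF₂(s) ⇌ Sr²⁺(aq) + 2 F⁻(aq)
With Sr²⁺ already at 7.93×10⁻² M and s small, take [Sr²⁺] ≈ 7.93×10⁻² M and [F⁻] = 2s.
Ksp = [Sr²⁺][F⁻]^2 = (7.93×10⁻²)(2s)^2
(2s)^2 = 3.04×10⁻⁹ / (7.93×10⁻²) = 3.83×10⁻⁸
s = 9.79×10⁻⁵ M

9.79×10⁻⁵ M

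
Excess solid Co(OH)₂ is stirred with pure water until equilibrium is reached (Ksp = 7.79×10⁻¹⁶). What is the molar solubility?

5.80×10⁻⁶ M

Co(OH)₂(s) ⇌ Co²⁺(aq) + 2 OH⁻(aq)
With molar solubility s: [Co²⁺] = s, [OH⁻] = 2s.
Ksp = [Co²⁺][OH⁻]^2 = s · (2s)^2 = 4s^3
4s^3 = 7.79×10⁻¹⁶  ⇒  s^3 = 1.95×10⁻¹⁶
s = 5.80×10⁻⁶ mol/L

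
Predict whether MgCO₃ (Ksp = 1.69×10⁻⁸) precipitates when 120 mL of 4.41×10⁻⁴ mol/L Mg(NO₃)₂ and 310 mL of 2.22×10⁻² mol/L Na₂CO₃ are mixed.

Total volume after mixing = 120 + 310 = 430 mL.
[Mg²⁺] = (4.41×10⁻⁴)(120)/430 = 1.23×10⁻⁴ mol/L
[CO₃²⁻] = (2.22×10⁻²)(310)/430 = 1.60×10⁻² mol/L
Q = [Mg²⁺][CO₃²⁻] = 1.97×10⁻⁶
Q = 1.97×10⁻⁶ > Ksp = 1.69×10⁻⁸, so the solution is supersaturated and MgCO₃ precipitates.

Yes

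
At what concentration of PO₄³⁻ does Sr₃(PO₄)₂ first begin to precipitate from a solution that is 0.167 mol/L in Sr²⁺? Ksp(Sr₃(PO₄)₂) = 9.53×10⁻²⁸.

Each salt precipitates once Q = Ksp for that salt.
Sr₃(PO₄)₂(s) ⇌ 3 Sr²⁺(aq) + 2 PO₄³⁻(aq)
Ksp = [Sr²⁺]^3[PO₄³⁻]^2 = [PO₄³⁻]^2(0.167)^3
[PO₄³⁻]^2 = 9.53×10⁻²⁸ / (0.167)^3 = 2.05×10⁻²⁵
[PO₄³⁻] = 4.52×10⁻¹³ mol/L

4.52×10⁻¹³ M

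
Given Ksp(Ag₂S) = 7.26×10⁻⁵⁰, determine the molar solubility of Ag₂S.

2.63×10⁻¹⁷ M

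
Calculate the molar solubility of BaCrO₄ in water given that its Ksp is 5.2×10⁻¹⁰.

2.3×10⁻⁵ M

BaCrO₄(s) ⇌ Ba²⁺(aq) + CrO₄²⁻(aq)
For each mole of BaCrO₄ that dissolves per liter, [Ba²⁺] = s and [CrO₄²⁻] = s; let s denote this solubility.
Ksp = [Ba²⁺][CrO₄²⁻] = s · s = s^2
s^2 = 5.2×10⁻¹⁰
s = (5.2×10⁻¹⁰)^(1/2) = 2.3×10⁻⁵ mol/L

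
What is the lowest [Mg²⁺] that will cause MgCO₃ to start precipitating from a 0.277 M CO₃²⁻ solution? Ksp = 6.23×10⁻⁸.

The threshold for precipitation is Q = Ksp.
MgCO₃(s) ⇌ Mg²⁺(aq) + CO₃²⁻(aq)
Ksp = [Mg²⁺][CO₃²⁻] = [Mg²⁺](0.277)
[Mg²⁺] = 6.23×10⁻⁸ / (0.277) = 2.25×10⁻⁷
[Mg²⁺] = 2.25×10⁻⁷ M

2.25×10⁻⁷ M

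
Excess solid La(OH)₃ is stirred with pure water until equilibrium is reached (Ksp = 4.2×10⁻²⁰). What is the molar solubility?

La(OH)₃(s) ⇌ La³⁺(aq) + 3 OH⁻(aq)
For each mole of La(OH)₃ that dissolves per liter, [La³⁺] = s and [OH⁻] = 3s; let s denote this solubility.
Ksp = [La³⁺][OH⁻]^3 = s · (3s)^3 = 27s^4
27s^4 = 4.2×10⁻²⁰  ⇒  s^4 = 1.6×10⁻²¹
Taking the 4th root, s = 6.3×10⁻⁶ mol L⁻¹.

6.3×10⁻⁶ M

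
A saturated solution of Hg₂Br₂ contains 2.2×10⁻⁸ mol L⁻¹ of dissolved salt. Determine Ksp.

Ksp = 4.3×10⁻²³

Hg₂Br₂(s) ⇌ Hg₂²⁺(aq) + 2 Br⁻(aq)
With molar solubility s: [Hg₂²⁺] = s, [Br⁻] = 2s.
Ksp = [Hg₂²⁺][Br⁻]^2 = s · (2s)^2 = 4s^3
Ksp = 4 × (2.2×10⁻⁸)^3 = 4.3×10⁻²³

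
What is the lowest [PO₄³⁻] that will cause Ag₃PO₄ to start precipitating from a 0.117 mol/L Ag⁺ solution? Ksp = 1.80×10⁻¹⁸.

The threshold for precipitation is Q = Ksp.
Ag₃PO₄(s) ⇌ 3 Ag⁺(aq) + PO₄³⁻(aq)
Ksp = [Ag⁺]^3[PO₄³⁻] = [PO₄³⁻](0.117)^3
[PO₄³⁻] = 1.80×10⁻¹⁸ / (0.117)^3 = 1.12×10⁻¹⁵
[PO₄³⁻] = 1.12×10⁻¹⁵ mol/L

1.12×10⁻¹⁵ M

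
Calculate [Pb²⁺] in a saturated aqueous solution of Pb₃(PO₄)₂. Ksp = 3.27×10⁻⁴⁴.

Pb₃(PO₄)₂(s) ⇌ 3 Pb²⁺(aq) + 2 PO₄³⁻(aq)
Let s be the molar solubility. Then [Pb²⁺] = 3s and [PO₄³⁻] = 2s.
Ksp = [Pb²⁺]^3[PO₄³⁻]^2 = (3s)^3 · (2s)^2 = 108s^5 = 3.27×10⁻⁴⁴
s = 7.87×10⁻¹⁰ M
[Pb²⁺] = 3s = 2.36×10⁻⁹ M

2.36×10⁻⁹ M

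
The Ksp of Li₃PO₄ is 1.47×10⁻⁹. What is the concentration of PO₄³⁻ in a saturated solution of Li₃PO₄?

2.72×10⁻³ M

Li₃PO₄(s) ⇌ 3 Li⁺(aq) + PO₄³⁻(aq)
Call the molar solubility s, so that [Li⁺] = 3s and [PO₄³⁻] = s.
Ksp = [Li⁺]^3[PO₄³⁻] = (3s)^3 · s = 27s^4 = 1.47×10⁻⁹
s = 2.72×10⁻³ M
[PO₄³⁻] = s = 2.72×10⁻³ M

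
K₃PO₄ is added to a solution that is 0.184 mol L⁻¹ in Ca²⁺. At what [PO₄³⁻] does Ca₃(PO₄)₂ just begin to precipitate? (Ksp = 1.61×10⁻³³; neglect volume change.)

Precipitation of each salt begins when its ion product equals Ksp.
Ca₃(PO₄)₂(s) ⇌ 3 Ca²⁺(aq) + 2 PO₄³⁻(aq)
Ksp = [Ca²⁺]^3[PO₄³⁻]^2 = [PO₄³⁻]^2(0.184)^3
[PO₄³⁻]^2 = 1.61×10⁻³³ / (0.184)^3 = 2.58×10⁻³¹
[PO₄³⁻] = 5.08×10⁻¹⁶ mol L⁻¹

5.08×10⁻¹⁶ M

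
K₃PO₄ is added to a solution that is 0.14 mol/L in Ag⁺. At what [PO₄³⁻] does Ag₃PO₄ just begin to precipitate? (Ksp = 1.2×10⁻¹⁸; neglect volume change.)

A salt starts to precipitate once the ion product Q reaches its Ksp.
Ag₃PO₄(s) ⇌ 3 Ag⁺(aq) + PO₄³⁻(aq)
Ksp = [Ag⁺]^3[PO₄³⁻] = [PO₄³⁻](0.14)^3
[PO₄³⁻] = 1.2×10⁻¹⁸ / (0.14)^3 = 4.4×10⁻¹⁶
[PO₄³⁻] = 4.4×10⁻¹⁶ mol/L

4.4×10⁻¹⁶ M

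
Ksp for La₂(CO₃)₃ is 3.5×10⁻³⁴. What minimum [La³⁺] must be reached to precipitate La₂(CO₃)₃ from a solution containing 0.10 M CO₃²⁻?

5.9×10⁻¹⁶ M

A salt starts to precipitate once the ion product Q reaches its Ksp.
La₂(CO₃)₃(s) ⇌ 2 La³⁺(aq) + 3 CO₃²⁻(aq)
Ksp = [La³⁺]^2[CO₃²⁻]^3 = [La³⁺]^2(0.10)^3
[La³⁺]^2 = 3.5×10⁻³⁴ / (0.10)^3 = 3.5×10⁻³¹
[La³⁺] = 5.9×10⁻¹⁶ M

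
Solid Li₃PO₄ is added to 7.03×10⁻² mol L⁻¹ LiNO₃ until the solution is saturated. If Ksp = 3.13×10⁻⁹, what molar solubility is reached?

9.01×10⁻⁶ M

Li₃PO₄(s) ⇌ 3 Li⁺(aq) + PO₄³⁻(aq)
With Li⁺ already at 7.03×10⁻² mol L⁻¹ and s small, take [Li⁺] ≈ 7.03×10⁻² mol L⁻¹ and [PO₄³⁻] = s.
Ksp = [Li⁺]^3[PO₄³⁻] = (7.03×10⁻²)^3s
s = 3.13×10⁻⁹ / (7.03×10⁻²)^3 = 9.01×10⁻⁶
s = 9.01×10⁻⁶ mol L⁻¹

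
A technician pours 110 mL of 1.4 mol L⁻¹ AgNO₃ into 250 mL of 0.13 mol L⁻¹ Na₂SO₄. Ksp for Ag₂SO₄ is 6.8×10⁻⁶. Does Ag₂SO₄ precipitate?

Yes

The combined volume is 360 mL.
[Ag⁺] = (1.4)(110)/360 = 0.43 mol L⁻¹
[SO₄²⁻] = (0.13)(250)/360 = 9.0×10⁻² mol L⁻¹
Q = [Ag⁺]^2[SO₄²⁻] = 1.7×10⁻²
Because Q > Ksp (1.7×10⁻² vs 6.8×10⁻⁶), a precipitate of Ag₂SO₄ forms.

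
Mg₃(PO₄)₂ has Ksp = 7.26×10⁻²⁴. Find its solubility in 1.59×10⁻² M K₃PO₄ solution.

Mg₃(PO₄)₂(s) ⇌ 3 Mg²⁺(aq) + 2 PO₄³⁻(aq)
Let s be the solubility of Mg₃(PO₄)₂ here. The common ion gives [PO₄³⁻] ≈ 1.59×10⁻² M, and [Mg²⁺] = 3s.
Ksp = [Mg²⁺]^3[PO₄³⁻]^2 = (3s)^3(1.59×10⁻²)^2
(3s)^3 = 7.26×10⁻²⁴ / (1.59×10⁻²)^2 = 2.87×10⁻²⁰
s = 1.02×10⁻⁷ M

1.02×10⁻⁷ M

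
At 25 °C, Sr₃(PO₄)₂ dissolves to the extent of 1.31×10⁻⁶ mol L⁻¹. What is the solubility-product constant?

Sr₃(PO₄)₂(s) ⇌ 3 Sr²⁺(aq) + 2 PO₄³⁻(aq)
If s mol/L of Sr₃(PO₄)₂ dissolves, [Sr²⁺] = 3s and [PO₄³⁻] = 2s.
Ksp = [Sr²⁺]^3[PO₄³⁻]^2 = (3s)^3 · (2s)^2 = 108s^5
Ksp = 108 × (1.31×10⁻⁶)^5 = 4.17×10⁻²⁸

Ksp = 4.17×10⁻²⁸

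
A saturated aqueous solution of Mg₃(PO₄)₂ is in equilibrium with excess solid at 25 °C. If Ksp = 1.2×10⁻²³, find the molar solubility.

Mg₃(PO₄)₂(s) ⇌ 3 Mg²⁺(aq) + 2 PO₄³⁻(aq)
Let s be the molar solubility. Then [Mg²⁺] = 3s and [PO₄³⁻] = 2s.
Ksp = [Mg²⁺]^3[PO₄³⁻]^2 = (3s)^3 · (2s)^2 = 108s^5
108s^5 = 1.2×10⁻²³  ⇒  s^5 = 1.1×10⁻²⁵
s = (1.1×10⁻²⁵)^(1/5) = 1.0×10⁻⁵ mol L⁻¹

1.0×10⁻⁵ M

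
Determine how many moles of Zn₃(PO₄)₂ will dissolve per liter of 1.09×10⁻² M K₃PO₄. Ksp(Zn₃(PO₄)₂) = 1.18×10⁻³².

1.54×10⁻¹⁰ M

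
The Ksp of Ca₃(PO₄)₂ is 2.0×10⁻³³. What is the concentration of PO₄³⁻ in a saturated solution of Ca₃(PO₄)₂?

2.3×10⁻⁷ M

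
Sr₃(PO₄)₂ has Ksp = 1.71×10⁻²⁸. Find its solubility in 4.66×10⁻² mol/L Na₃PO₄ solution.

Sr₃(PO₄)₂(s) ⇌ 3 Sr²⁺(aq) + 2 PO₄³⁻(aq)
The solution already contains PO₄³⁻ at 4.66×10⁻² mol/L. Let s be the molar solubility of Sr₃(PO₄)₂.
[PO₄³⁻] ≈ 4.66×10⁻² mol/L (common ion dominates); [Sr²⁺] = 3s.
Ksp = [Sr²⁺]^3[PO₄³⁻]^2 = (3s)^3(4.66×10⁻²)^2
(3s)^3 = 1.71×10⁻²⁸ / (4.66×10⁻²)^2 = 7.87×10⁻²⁶
s = 1.43×10⁻⁹ mol/L

1.43×10⁻⁹ M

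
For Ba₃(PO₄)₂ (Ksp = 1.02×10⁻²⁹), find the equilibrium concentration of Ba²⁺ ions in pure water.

1.87×10⁻⁶ M

Ba₃(PO₄)₂(s) ⇌ 3 Ba²⁺(aq) + 2 PO₄³⁻(aq)
With molar solubility s: [Ba²⁺] = 3s, [PO₄³⁻] = 2s.
Ksp = [Ba²⁺]^3[PO₄³⁻]^2 = (3s)^3 · (2s)^2 = 108s^5 = 1.02×10⁻²⁹
s = 6.24×10⁻⁷ M
[Ba²⁺] = 3s = 1.87×10⁻⁶ M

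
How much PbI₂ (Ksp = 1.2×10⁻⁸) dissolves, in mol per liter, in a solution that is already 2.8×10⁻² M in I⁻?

1.5×10⁻⁵ M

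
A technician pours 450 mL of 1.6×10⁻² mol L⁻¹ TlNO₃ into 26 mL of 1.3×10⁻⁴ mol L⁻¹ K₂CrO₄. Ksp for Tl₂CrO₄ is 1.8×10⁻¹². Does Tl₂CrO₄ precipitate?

Yes

After mixing, V = 450 mL + 26 mL = 476 mL.
[Tl⁺] = (1.6×10⁻²)(450)/476 = 1.5×10⁻² mol L⁻¹
[CrO₄²⁻] = (1.3×10⁻⁴)(26)/476 = 7.1×10⁻⁶ mol L⁻¹
Q = [Tl⁺]^2[CrO₄²⁻] = 1.6×10⁻⁹
Q = 1.6×10⁻⁹ > Ksp = 1.8×10⁻¹², so the solution is supersaturated and Tl₂CrO₄ precipitates.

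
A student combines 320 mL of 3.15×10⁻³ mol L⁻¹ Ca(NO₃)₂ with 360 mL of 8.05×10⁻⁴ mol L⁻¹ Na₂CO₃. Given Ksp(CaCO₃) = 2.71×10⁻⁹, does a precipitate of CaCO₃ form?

Yes

After mixing, V = 320 mL + 360 mL = 680 mL.
[Ca²⁺] = (3.15×10⁻³)(320)/680 = 1.48×10⁻³ mol L⁻¹
[CO₃²⁻] = (8.05×10⁻⁴)(360)/680 = 4.26×10⁻⁴ mol L⁻¹
Q = [Ca²⁺][CO₃²⁻] = 6.32×10⁻⁷
Q = 6.32×10⁻⁷ > Ksp = 2.71×10⁻⁹, so the solution is supersaturated and CaCO₃ precipitates.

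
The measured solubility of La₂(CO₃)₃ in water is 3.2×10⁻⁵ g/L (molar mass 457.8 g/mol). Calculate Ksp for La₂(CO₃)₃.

Convert to molarity: s = 3.2×10⁻⁵ / 457.8 = 6.990×10⁻⁸ mol/L
La₂(CO₃)₃(s) ⇌ 2 La³⁺(aq) + 3 CO₃²⁻(aq)
Let s be the molar solubility. Then [La³⁺] = 2s and [CO₃²⁻] = 3s.
Ksp = [La³⁺]^2[CO₃²⁻]^3 = (2s)^2 · (3s)^3 = 108s^5
Ksp = 108 × (6.990×10⁻⁸)^5 = 1.8×10⁻³⁴

Ksp = 1.8×10⁻³⁴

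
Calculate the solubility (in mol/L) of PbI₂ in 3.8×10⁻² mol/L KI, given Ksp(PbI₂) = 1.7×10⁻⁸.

1.2×10⁻⁵ M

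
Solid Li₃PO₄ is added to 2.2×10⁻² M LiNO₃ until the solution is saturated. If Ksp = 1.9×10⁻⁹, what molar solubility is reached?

1.8×10⁻⁴ M

Li₃PO₄(s) ⇌ 3 Li⁺(aq) + PO₄³⁻(aq)
The solution already contains Li⁺ at 2.2×10⁻² M. Let s be the molar solubility of Li₃PO₄.
[Li⁺] ≈ 2.2×10⁻² M (common ion dominates); [PO₄³⁻] = s.
Ksp = [Li⁺]^3[PO₄³⁻] = (2.2×10⁻²)^3s
s = 1.9×10⁻⁹ / (2.2×10⁻²)^3 = 1.8×10⁻⁴
s = 1.8×10⁻⁴ M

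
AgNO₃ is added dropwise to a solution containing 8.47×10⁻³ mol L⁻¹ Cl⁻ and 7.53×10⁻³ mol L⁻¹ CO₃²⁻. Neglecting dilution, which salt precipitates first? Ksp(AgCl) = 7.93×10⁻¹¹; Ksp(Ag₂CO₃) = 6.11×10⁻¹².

AgCl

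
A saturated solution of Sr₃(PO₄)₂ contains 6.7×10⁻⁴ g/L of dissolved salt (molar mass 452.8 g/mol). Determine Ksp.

Ksp = 7.7×10⁻²⁸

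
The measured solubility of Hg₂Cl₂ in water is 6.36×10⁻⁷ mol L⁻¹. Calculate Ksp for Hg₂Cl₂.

Hg₂Cl₂(s) ⇌ Hg₂²⁺(aq) + 2 Cl⁻(aq)
For each mole of Hg₂Cl₂ that dissolves per liter, [Hg₂²⁺] = s and [Cl⁻] = 2s; let s denote this solubility.
Ksp = [Hg₂²⁺][Cl⁻]^2 = s · (2s)^2 = 4s^3
Ksp = 4 × (6.36×10⁻⁷)^3 = 1.03×10⁻¹⁸

Ksp = 1.03×10⁻¹⁸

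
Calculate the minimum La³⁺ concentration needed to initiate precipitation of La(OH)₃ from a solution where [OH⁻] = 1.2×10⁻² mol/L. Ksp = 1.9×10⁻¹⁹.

1.1×10⁻¹³ M

Each salt precipitates once Q = Ksp for that salt.
La(OH)₃(s) ⇌ La³⁺(aq) + 3 OH⁻(aq)
Ksp = [La³⁺][OH⁻]^3 = [La³⁺](1.2×10⁻²)^3
[La³⁺] = 1.9×10⁻¹⁹ / (1.2×10⁻²)^3 = 1.1×10⁻¹³
[La³⁺] = 1.1×10⁻¹³ mol/L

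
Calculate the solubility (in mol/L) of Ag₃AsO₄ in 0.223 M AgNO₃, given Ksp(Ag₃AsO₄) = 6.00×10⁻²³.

5.41×10⁻²¹ M

Ag₃AsO₄(s) ⇌ 3 Ag⁺(aq) + AsO₄³⁻(aq)
Ag⁺ is already present at 0.223 M. If s mol/L of Ag₃AsO₄ dissolves, [AsO₄³⁻] = s while [Ag⁺] ≈ 0.223 M.
Ksp = [Ag⁺]^3[AsO₄³⁻] = (0.223)^3s
s = 6.00×10⁻²³ / (0.223)^3 = 5.41×10⁻²¹
s = 5.41×10⁻²¹ M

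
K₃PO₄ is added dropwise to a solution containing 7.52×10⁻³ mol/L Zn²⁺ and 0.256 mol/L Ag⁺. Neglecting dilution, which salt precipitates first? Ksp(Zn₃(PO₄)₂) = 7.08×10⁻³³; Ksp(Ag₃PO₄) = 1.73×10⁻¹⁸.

Precipitation begins when Q = Ksp.
For Zn₃(PO₄)₂: [PO₄³⁻] = (Ksp/[Zn²⁺]^3)^(1/2) = 1.29×10⁻¹³ mol/L
For Ag₃PO₄: [PO₄³⁻] = (Ksp/[Ag⁺]^3) = 1.03×10⁻¹⁶ mol/L
The smaller threshold [PO₄³⁻] is reached first, so Ag₃PO₄ precipitates first.

Ag₃PO₄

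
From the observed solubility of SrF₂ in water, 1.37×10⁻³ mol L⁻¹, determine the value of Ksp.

Ksp = 1.03×10⁻⁸

SrF₂(s) ⇌ Sr²⁺(aq) + 2 F⁻(aq)
For each mole of SrF₂ that dissolves per liter, [Sr²⁺] = s and [F⁻] = 2s; let s denote this solubility.
Ksp = [Sr²⁺][F⁻]^2 = s · (2s)^2 = 4s^3
Ksp = 4 × (1.37×10⁻³)^3 = 1.03×10⁻⁸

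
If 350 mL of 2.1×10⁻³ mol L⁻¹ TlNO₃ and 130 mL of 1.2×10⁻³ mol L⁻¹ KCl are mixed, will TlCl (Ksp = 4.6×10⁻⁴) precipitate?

The combined volume is 480 mL.
[Tl⁺] = (2.1×10⁻³)(350)/480 = 1.5×10⁻³ mol L⁻¹
[Cl⁻] = (1.2×10⁻³)(130)/480 = 3.3×10⁻⁴ mol L⁻¹
Q = [Tl⁺][Cl⁻] = 5.0×10⁻⁷
Since Q (5.0×10⁻⁷) is less than Ksp (4.6×10⁻⁴), no TlCl precipitates.

No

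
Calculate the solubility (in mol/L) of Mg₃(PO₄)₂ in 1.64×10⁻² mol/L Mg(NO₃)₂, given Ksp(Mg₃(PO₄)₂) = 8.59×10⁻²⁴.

Mg₃(PO₄)₂(s) ⇌ 3 Mg²⁺(aq) + 2 PO₄³⁻(aq)
Mg²⁺ is already present at 1.64×10⁻² mol/L. If s mol/L of Mg₃(PO₄)₂ dissolves, [PO₄³⁻] = 2s while [Mg²⁺] ≈ 1.64×10⁻² mol/L.
Ksp = [Mg²⁺]^3[PO₄³⁻]^2 = (1.64×10⁻²)^3(2s)^2
(2s)^2 = 8.59×10⁻²⁴ / (1.64×10⁻²)^3 = 1.95×10⁻¹⁸
s = 6.98×10⁻¹⁰ mol/L

6.98×10⁻¹⁰ M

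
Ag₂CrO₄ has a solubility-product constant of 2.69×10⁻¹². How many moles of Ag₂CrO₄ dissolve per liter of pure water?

Ag₂CrO₄(s) ⇌ 2 Ag⁺(aq) + CrO₄²⁻(aq)
With molar solubility s: [Ag⁺] = 2s, [CrO₄²⁻] = s.
Ksp = [Ag⁺]^2[CrO₄²⁻] = (2s)^2 · s = 4s^3
4s^3 = 2.69×10⁻¹²  ⇒  s^3 = 6.73×10⁻¹³
s = (6.73×10⁻¹³)^(1/3) = 8.76×10⁻⁵ mol/L

8.76×10⁻⁵ M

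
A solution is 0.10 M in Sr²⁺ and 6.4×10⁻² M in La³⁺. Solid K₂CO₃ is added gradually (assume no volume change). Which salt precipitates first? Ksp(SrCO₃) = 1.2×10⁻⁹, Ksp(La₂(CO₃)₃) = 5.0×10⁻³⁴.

La₂(CO₃)₃

A salt starts to precipitate once the ion product Q reaches its Ksp.
For SrCO₃: [CO₃²⁻] = (Ksp/[Sr²⁺]) = 1.2×10⁻⁸ M
For La₂(CO₃)₃: [CO₃²⁻] = (Ksp/[La³⁺]^2)^(1/3) = 5.0×10⁻¹¹ M
The smaller threshold [CO₃²⁻] is reached first, so La₂(CO₃)₃ precipitates first.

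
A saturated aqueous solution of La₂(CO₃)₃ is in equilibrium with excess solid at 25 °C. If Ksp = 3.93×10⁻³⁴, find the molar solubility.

La₂(CO₃)₃(s) ⇌ 2 La³⁺(aq) + 3 CO₃²⁻(aq)
If s mol/L of La₂(CO₃)₃ dissolves, [La³⁺] = 2s and [CO₃²⁻] = 3s.
Ksp = [La³⁺]^2[CO₃²⁻]^3 = (2s)^2 · (3s)^3 = 108s^5
108s^5 = 3.93×10⁻³⁴  ⇒  s^5 = 3.64×10⁻³⁶
Taking the 5th root, s = 8.17×10⁻⁸ mol/L.

8.17×10⁻⁸ M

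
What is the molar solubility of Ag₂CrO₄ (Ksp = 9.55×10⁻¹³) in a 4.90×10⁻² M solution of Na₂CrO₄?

Ag₂CrO₄(s) ⇌ 2 Ag⁺(aq) + CrO₄²⁻(aq)
Let s be the solubility of Ag₂CrO₄ here. The common ion gives [CrO₄²⁻] ≈ 4.90×10⁻² M, and [Ag⁺] = 2s.
Ksp = [Ag⁺]^2[CrO₄²⁻] = (2s)^2(4.90×10⁻²)
(2s)^2 = 9.55×10⁻¹³ / (4.90×10⁻²) = 1.95×10⁻¹¹
s = 2.21×10⁻⁶ M

2.21×10⁻⁶ M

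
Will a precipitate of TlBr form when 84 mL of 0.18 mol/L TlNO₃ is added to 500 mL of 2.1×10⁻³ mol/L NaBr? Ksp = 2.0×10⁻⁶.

Yes

After mixing, V = 84 mL + 500 mL = 584 mL.
[Tl⁺] = (0.18)(84)/584 = 2.6×10⁻² mol/L
[Br⁻] = (2.1×10⁻³)(500)/584 = 1.8×10⁻³ mol/L
Q = [Tl⁺][Br⁻] = 4.7×10⁻⁵
Since Q (4.7×10⁻⁵) exceeds Ksp (2.0×10⁻⁶), TlBr will precipitate.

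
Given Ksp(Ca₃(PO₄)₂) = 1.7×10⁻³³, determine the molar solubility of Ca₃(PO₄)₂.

1.1×10⁻⁷ M

Ca₃(PO₄)₂(s) ⇌ 3 Ca²⁺(aq) + 2 PO₄³⁻(aq)
Let s be the molar solubility. Then [Ca²⁺] = 3s and [PO₄³⁻] = 2s.
Ksp = [Ca²⁺]^3[PO₄³⁻]^2 = (3s)^3 · (2s)^2 = 108s^5
108s^5 = 1.7×10⁻³³  ⇒  s^5 = 1.6×10⁻³⁵
s = (1.6×10⁻³⁵)^(1/5) = 1.1×10⁻⁷ mol/L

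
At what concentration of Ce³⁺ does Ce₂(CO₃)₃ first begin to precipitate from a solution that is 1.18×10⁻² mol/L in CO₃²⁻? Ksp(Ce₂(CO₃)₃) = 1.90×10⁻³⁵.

3.40×10⁻¹⁵ M

Precipitation of each salt begins when its ion product equals Ksp.
Ce₂(CO₃)₃(s) ⇌ 2 Ce³⁺(aq) + 3 CO₃²⁻(aq)
Ksp = [Ce³⁺]^2[CO₃²⁻]^3 = [Ce³⁺]^2(1.18×10⁻²)^3
[Ce³⁺]^2 = 1.90×10⁻³⁵ / (1.18×10⁻²)^3 = 1.16×10⁻²⁹
[Ce³⁺] = 3.40×10⁻¹⁵ mol/L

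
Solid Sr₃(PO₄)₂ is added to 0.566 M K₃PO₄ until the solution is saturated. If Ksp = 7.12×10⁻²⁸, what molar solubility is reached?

4.35×10⁻¹⁰ M

Sr₃(PO₄)₂(s) ⇌ 3 Sr²⁺(aq) + 2 PO₄³⁻(aq)
Let s be the solubility of Sr₃(PO₄)₂ here. The common ion gives [PO₄³⁻] ≈ 0.566 M, and [Sr²⁺] = 3s.
Ksp = [Sr²⁺]^3[PO₄³⁻]^2 = (3s)^3(0.566)^2
(3s)^3 = 7.12×10⁻²⁸ / (0.566)^2 = 2.22×10⁻²⁷
s = 4.35×10⁻¹⁰ M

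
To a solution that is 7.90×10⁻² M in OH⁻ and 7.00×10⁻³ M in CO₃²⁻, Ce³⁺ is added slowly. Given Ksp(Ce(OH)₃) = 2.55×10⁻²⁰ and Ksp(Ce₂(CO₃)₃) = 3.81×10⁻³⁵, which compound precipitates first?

The threshold for precipitation is Q = Ksp.
For Ce(OH)₃: [Ce³⁺] = (Ksp/[OH⁻]^3) = 5.17×10⁻¹⁷ M
For Ce₂(CO₃)₃: [Ce³⁺] = (Ksp/[CO₃²⁻]^3)^(1/2) = 1.05×10⁻¹⁴ M
The smaller threshold [Ce³⁺] is reached first, so Ce(OH)₃ precipitates first.

Ce(OH)₃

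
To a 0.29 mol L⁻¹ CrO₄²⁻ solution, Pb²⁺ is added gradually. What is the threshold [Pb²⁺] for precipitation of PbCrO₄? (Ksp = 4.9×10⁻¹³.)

The threshold for precipitation is Q = Ksp.
PbCrO₄(s) ⇌ Pb²⁺(aq) + CrO₄²⁻(aq)
Ksp = [Pb²⁺][CrO₄²⁻] = [Pb²⁺](0.29)
[Pb²⁺] = 4.9×10⁻¹³ / (0.29) = 1.7×10⁻¹²
[Pb²⁺] = 1.7×10⁻¹² mol L⁻¹

1.7×10⁻¹² M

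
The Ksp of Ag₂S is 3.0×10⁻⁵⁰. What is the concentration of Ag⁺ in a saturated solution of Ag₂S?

3.9×10⁻¹⁷ M

Ag₂S(s) ⇌ 2 Ag⁺(aq) + S²⁻(aq)
Let s be the molar solubility. Then [Ag⁺] = 2s and [S²⁻] = s.
Ksp = [Ag⁺]^2[S²⁻] = (2s)^2 · s = 4s^3 = 3.0×10⁻⁵⁰
s = 2.0×10⁻¹⁷ mol/L
[Ag⁺] = 2s = 3.9×10⁻¹⁷ mol/L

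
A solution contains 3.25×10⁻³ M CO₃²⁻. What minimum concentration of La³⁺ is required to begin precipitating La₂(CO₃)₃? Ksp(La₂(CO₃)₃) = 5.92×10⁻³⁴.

1.31×10⁻¹³ M

Each salt precipitates once Q = Ksp for that salt.
La₂(CO₃)₃(s) ⇌ 2 La³⁺(aq) + 3 CO₃²⁻(aq)
Ksp = [La³⁺]^2[CO₃²⁻]^3 = [La³⁺]^2(3.25×10⁻³)^3
[La³⁺]^2 = 5.92×10⁻³⁴ / (3.25×10⁻³)^3 = 1.72×10⁻²⁶
[La³⁺] = 1.31×10⁻¹³ M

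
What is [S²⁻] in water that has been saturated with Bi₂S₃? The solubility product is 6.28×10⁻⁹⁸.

4.27×10⁻²⁰ M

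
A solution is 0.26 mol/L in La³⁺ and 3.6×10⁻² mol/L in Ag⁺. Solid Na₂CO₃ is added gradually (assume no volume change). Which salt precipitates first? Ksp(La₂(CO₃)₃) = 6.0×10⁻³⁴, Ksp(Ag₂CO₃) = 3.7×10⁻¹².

Precipitation begins when Q = Ksp.
For La₂(CO₃)₃: [CO₃²⁻] = (Ksp/[La³⁺]^2)^(1/3) = 2.1×10⁻¹¹ mol/L
For Ag₂CO₃: [CO₃²⁻] = (Ksp/[Ag⁺]^2) = 2.9×10⁻⁹ mol/L
La₂(CO₃)₃ requires the lower [CO₃²⁻], so it precipitates first.

La₂(CO₃)₃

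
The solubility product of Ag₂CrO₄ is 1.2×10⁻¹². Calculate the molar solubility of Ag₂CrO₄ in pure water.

Ag₂CrO₄(s) ⇌ 2 Ag⁺(aq) + CrO₄²⁻(aq)
Call the molar solubility s, so that [Ag⁺] = 2s and [CrO₄²⁻] = s.
Ksp = [Ag⁺]^2[CrO₄²⁻] = (2s)^2 · s = 4s^3
4s^3 = 1.2×10⁻¹²  ⇒  s^3 = 3.0×10⁻¹³
s = 6.7×10⁻⁵ mol L⁻¹

6.7×10⁻⁵ M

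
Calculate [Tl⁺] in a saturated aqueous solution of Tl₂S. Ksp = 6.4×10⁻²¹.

Tl₂S(s) ⇌ 2 Tl⁺(aq) + S²⁻(aq)
For each mole of Tl₂S that dissolves per liter, [Tl⁺] = 2s and [S²⁻] = s; let s denote this solubility.
Ksp = [Tl⁺]^2[S²⁻] = (2s)^2 · s = 4s^3 = 6.4×10⁻²¹
s = 1.2×10⁻⁷ M
[Tl⁺] = 2s = 2.3×10⁻⁷ M

2.3×10⁻⁷ M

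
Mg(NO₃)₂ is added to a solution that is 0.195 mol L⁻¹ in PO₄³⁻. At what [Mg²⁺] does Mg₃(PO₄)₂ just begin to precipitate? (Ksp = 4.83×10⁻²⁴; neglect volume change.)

The threshold for precipitation is Q = Ksp.
Mg₃(PO₄)₂(s) ⇌ 3 Mg²⁺(aq) + 2 PO₄³⁻(aq)
Ksp = [Mg²⁺]^3[PO₄³⁻]^2 = [Mg²⁺]^3(0.195)^2
[Mg²⁺]^3 = 4.83×10⁻²⁴ / (0.195)^2 = 1.27×10⁻²²
[Mg²⁺] = 5.03×10⁻⁸ mol L⁻¹

5.03×10⁻⁸ M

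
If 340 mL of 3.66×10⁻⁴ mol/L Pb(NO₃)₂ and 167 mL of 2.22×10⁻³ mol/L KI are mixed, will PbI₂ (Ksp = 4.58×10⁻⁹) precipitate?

No

After mixing, V = 340 mL + 167 mL = 507 mL.
[Pb²⁺] = (3.66×10⁻⁴)(340)/507 = 2.45×10⁻⁴ mol/L
[I⁻] = (2.22×10⁻³)(167)/507 = 7.31×10⁻⁴ mol/L
Q = [Pb²⁺][I⁻]^2 = 1.31×10⁻¹⁰
Since Q (1.31×10⁻¹⁰) is less than Ksp (4.58×10⁻⁹), no PbI₂ precipitates.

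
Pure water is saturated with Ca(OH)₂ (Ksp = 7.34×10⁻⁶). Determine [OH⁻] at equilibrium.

Ca(OH)₂(s) ⇌ Ca²⁺(aq) + 2 OH⁻(aq)
With molar solubility s: [Ca²⁺] = s, [OH⁻] = 2s.
Ksp = [Ca²⁺][OH⁻]^2 = s · (2s)^2 = 4s^3 = 7.34×10⁻⁶
s = 1.22×10⁻² mol/L
[OH⁻] = 2s = 2.45×10⁻² mol/L

2.45×10⁻² M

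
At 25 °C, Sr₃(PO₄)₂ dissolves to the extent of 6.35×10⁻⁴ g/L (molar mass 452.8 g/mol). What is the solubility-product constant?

Convert to molarity: s = 6.35×10⁻⁴ / 452.8 = 1.4024×10⁻⁶ mol/L
Sr₃(PO₄)₂(s) ⇌ 3 Sr²⁺(aq) + 2 PO₄³⁻(aq)
With molar solubility s: [Sr²⁺] = 3s, [PO₄³⁻] = 2s.
Ksp = [Sr²⁺]^3[PO₄³⁻]^2 = (3s)^3 · (2s)^2 = 108s^5
Ksp = 108 × (1.4024×10⁻⁶)^5 = 5.86×10⁻²⁸

Ksp = 5.86×10⁻²⁸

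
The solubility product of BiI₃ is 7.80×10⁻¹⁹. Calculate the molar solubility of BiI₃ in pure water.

BiI₃(s) ⇌ Bi³⁺(aq) + 3 I⁻(aq)
If s mol/L of BiI₃ dissolves, [Bi³⁺] = s and [I⁻] = 3s.
Ksp = [Bi³⁺][I⁻]^3 = s · (3s)^3 = 27s^4
27s^4 = 7.80×10⁻¹⁹  ⇒  s^4 = 2.89×10⁻²⁰
s = (2.89×10⁻²⁰)^(1/4) = 1.30×10⁻⁵ mol L⁻¹

1.30×10⁻⁵ M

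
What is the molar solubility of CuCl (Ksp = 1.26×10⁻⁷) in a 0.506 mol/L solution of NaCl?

2.49×10⁻⁷ M

CuCl(s) ⇌ Cu⁺(aq) + Cl⁻(aq)
With Cl⁻ already at 0.506 mol/L and s small, take [Cl⁻] ≈ 0.506 mol/L and [Cu⁺] = s.
Ksp = [Cu⁺][Cl⁻] = s(0.506)
s = 1.26×10⁻⁷ / (0.506) = 2.49×10⁻⁷
s = 2.49×10⁻⁷ mol/L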